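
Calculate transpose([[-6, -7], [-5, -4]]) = [[-6, -5], [-7, -4]]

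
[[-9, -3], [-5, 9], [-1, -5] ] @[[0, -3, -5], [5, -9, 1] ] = C[0][0] = (-9)*(0) + (-3)*(5) = -15
C[0][1] = (-9)*(-3) + (-3)*(-9) = 54
C[0][2] = (-9)*(-5) + (-3)*(1) = 42
C[1][0] = (-5)*(0) + (9)*(5) = 45
C[1][1] = (-5)*(-3) + (9)*(-9) = -66
C[1][2] = (-5)*(-5) + (9)*(1) = 34
... (3 more cells)
= [[-15, 54, 42], [45, -66, 34], [-25, 48, 0]]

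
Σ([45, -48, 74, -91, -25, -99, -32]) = -176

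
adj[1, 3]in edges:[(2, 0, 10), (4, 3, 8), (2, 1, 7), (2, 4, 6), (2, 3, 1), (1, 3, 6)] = 6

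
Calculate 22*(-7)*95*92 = -1345960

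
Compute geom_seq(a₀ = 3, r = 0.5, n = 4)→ a_0 = 3*0.5^0 = 3.0
a_1 = 3*0.5^1 = 1.5
a_2 = 3*0.5^2 = 0.75
...
= [3.0, 1.5, 0.75, 0.375]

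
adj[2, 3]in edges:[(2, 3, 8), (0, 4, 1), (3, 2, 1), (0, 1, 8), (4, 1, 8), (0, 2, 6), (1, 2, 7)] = 8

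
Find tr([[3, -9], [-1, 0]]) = 3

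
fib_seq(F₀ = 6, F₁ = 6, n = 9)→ F_2 = F_1 + F_0 = 12
F_3 = F_2 + F_1 = 18
F_4 = F_3 + F_2 = 30
...
= [6, 6, 12, 18, 30, 48, 78, 126, 204]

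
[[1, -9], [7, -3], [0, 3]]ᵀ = [[1, 7, 0], [-9, -3, 3]]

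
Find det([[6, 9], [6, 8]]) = -6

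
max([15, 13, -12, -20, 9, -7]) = 15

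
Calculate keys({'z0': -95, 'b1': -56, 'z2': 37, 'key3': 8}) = ['z0', 'b1', 'z2', 'key3']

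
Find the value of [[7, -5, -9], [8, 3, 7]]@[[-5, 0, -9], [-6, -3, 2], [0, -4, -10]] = [[-5, 51, 17], [-58, -37, -136]]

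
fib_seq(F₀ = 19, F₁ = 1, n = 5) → [19, 1, 20, 21, 41]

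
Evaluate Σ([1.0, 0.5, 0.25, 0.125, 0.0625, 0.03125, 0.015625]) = 1.0 + 0.5 + 0.25 + 0.125 + 0.0625 + 0.03125 + 0.015625
= 1.984375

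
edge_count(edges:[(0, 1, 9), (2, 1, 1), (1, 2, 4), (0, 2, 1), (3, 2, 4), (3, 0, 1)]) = 6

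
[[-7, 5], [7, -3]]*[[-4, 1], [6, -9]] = [[58, -52], [-46, 34]]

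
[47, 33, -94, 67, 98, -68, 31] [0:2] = [47, 33]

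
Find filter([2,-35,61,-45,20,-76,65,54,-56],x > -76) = [2, -35, 61, -45, 20, 65, 54, -56]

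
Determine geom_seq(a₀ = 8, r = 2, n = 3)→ [8, 16, 32]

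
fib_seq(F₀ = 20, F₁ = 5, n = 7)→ [20, 5, 25, 30, 55, 85, 140]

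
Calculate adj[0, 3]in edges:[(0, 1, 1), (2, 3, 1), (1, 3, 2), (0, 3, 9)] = 9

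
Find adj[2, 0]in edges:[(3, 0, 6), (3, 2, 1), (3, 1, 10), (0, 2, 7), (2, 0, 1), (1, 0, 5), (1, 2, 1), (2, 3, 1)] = 1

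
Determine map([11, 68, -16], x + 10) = 11+10=21, 68+10=78, -16+10=-6
= [21, 78, -6]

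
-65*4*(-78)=20280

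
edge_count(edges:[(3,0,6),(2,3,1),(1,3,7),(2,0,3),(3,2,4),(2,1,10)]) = 6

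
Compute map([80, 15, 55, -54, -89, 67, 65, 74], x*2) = [160, 30, 110, -108, -178, 134, 130, 148]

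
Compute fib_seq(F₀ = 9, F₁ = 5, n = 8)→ [9, 5, 14, 19, 33, 52, 85, 137]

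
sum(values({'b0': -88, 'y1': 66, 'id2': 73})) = (-88) + 66 + 73
= 51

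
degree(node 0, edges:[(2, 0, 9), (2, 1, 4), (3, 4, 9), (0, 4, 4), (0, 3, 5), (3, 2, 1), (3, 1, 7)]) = incident: (2,0), (0,4), (0,3)
= 3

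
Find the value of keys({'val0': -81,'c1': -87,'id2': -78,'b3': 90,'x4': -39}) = ['val0', 'c1', 'id2', 'b3', 'x4']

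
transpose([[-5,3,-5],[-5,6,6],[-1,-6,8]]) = [[-5, -5, -1], [3, 6, -6], [-5, 6, 8]]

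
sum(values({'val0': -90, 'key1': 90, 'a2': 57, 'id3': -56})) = 1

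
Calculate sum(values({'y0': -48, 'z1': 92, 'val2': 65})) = (-48) + 92 + 65
= 109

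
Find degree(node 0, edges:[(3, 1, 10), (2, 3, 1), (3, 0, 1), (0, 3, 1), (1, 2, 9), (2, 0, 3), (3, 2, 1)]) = incident: (3,0), (0,3), (2,0)
= 3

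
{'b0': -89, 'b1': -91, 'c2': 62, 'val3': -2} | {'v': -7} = {'b0': -89, 'b1': -91, 'c2': 62, 'val3': -2, 'v': -7}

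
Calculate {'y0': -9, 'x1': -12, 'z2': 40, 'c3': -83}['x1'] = -12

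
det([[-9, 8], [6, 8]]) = (-9)*(8) - (8)*(6)
= -120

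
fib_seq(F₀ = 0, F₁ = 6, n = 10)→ [0, 6, 6, 12, 18, 30, 48, 78, 126, 204]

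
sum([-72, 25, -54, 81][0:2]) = slice → [-72, 25]
(-72) + 25
= -47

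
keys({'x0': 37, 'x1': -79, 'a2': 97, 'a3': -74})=['x0', 'x1', 'a2', 'a3']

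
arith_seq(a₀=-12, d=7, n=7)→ [-12, -5, 2, 9, 16, 23, 30]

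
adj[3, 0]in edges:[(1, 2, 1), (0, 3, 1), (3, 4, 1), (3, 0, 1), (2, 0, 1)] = 1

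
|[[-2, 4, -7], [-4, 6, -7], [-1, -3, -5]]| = (1)*(-2)*det([[6, -7], [-3, -5]]) + (-1)*(4)*det([[-4, -7], [-1, -5]]) + (1)*(-7)*det([[-4, 6], [-1, -3]])
= 102 + -52 + -126
= -76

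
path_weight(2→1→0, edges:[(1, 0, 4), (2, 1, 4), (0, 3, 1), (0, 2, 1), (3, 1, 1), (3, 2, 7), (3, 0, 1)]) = 8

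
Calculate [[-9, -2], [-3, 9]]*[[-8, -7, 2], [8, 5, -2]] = [[56, 53, -14], [96, 66, -24]]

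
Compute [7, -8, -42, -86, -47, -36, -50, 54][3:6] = [-86, -47, -36]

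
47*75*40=141000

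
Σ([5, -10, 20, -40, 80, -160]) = 5 + -10 + 20 + -40 + 80 + -160
= -105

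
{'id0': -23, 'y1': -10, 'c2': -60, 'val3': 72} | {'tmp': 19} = {'id0': -23, 'y1': -10, 'c2': -60, 'val3': 72, 'tmp': 19}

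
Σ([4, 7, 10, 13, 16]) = 4 + 7 + 10 + 13 + 16
= 50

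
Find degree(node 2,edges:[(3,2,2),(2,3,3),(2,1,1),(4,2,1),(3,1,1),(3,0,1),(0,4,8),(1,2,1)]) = incident: (3,2), (2,3), (2,1), (4,2), (1,2)
= 5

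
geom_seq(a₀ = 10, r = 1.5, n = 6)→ [10.0, 15.0, 22.5, 33.75, 50.625, 75.9375]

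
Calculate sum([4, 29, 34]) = 67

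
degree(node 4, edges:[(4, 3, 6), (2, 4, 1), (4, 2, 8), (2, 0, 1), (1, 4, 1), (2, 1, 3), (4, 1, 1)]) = incident: (4,3), (2,4), (4,2), (1,4), (4,1)
= 5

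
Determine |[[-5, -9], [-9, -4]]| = -61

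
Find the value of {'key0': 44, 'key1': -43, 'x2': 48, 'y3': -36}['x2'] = 48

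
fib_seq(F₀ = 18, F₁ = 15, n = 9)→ [18, 15, 33, 48, 81, 129, 210, 339, 549]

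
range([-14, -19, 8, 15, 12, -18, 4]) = 34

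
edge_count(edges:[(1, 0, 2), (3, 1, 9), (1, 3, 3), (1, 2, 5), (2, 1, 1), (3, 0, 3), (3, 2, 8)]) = 7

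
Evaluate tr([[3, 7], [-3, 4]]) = diagonal: 3 + 4
= 7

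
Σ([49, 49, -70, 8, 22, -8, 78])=49 + 49 + (-70) + 8 + 22 + (-8) + 78
= 128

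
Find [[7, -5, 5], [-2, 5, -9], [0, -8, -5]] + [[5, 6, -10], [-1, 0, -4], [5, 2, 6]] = [[12, 1, -5], [-3, 5, -13], [5, -6, 1]]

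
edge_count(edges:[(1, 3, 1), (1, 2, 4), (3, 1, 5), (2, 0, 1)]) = 4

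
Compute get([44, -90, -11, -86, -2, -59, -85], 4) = -2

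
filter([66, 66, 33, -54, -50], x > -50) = [66, 66, 33]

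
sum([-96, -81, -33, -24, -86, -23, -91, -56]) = -490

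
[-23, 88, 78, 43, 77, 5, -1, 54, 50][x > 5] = keep x where x > 5: -23✗, 88✓, 78✓, 43✓, 77✓, 5✗, -1✗, 54✓, 50✓
= [88, 78, 43, 77, 54, 50]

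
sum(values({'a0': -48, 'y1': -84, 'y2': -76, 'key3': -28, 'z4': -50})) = -286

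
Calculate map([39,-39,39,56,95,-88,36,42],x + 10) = 39+10=49, -39+10=-29, 39+10=49, 56+10=66, 95+10=105, -88+10=-78, 36+10=46, 42+10=52
= [49, -29, 49, 66, 105, -78, 46, 52]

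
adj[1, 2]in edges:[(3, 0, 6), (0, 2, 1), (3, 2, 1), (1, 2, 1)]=1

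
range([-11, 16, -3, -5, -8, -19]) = 35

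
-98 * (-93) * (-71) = -647094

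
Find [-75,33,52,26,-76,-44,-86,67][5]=-44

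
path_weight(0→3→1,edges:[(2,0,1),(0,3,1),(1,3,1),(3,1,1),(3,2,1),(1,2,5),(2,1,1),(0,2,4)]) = 2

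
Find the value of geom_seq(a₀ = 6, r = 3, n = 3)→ a_0 = 6*3^0 = 6
a_1 = 6*3^1 = 18
a_2 = 6*3^2 = 54
= [6, 18, 54]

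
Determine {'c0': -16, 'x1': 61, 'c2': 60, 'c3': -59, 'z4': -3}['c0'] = -16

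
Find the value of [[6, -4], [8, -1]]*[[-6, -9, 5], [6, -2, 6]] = [[-60, -46, 6], [-54, -70, 34]]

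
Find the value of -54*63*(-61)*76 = 15771672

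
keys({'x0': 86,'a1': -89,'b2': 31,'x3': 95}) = ['x0', 'a1', 'b2', 'x3']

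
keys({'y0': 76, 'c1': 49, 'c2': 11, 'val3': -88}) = ['y0', 'c1', 'c2', 'val3']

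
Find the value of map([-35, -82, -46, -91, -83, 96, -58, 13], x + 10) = -35+10=-25, -82+10=-72, -46+10=-36, -91+10=-81, -83+10=-73, 96+10=106, -58+10=-48, 13+10=23
= [-25, -72, -36, -81, -73, 106, -48, 23]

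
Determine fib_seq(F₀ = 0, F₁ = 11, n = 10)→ F_2 = F_1 + F_0 = 11
F_3 = F_2 + F_1 = 22
F_4 = F_3 + F_2 = 33
...
= [0, 11, 11, 22, 33, 55, 88, 143, 231, 374]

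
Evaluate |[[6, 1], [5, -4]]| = -29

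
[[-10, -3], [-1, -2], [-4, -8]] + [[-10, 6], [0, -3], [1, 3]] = [[-20, 3], [-1, -5], [-3, -5]]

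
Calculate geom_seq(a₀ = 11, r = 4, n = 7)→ a_0 = 11*4^0 = 11
a_1 = 11*4^1 = 44
a_2 = 11*4^2 = 176
...
= [11, 44, 176, 704, 2816, 11264, 45056]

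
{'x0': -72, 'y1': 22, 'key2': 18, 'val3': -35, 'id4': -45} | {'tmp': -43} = {'x0': -72, 'y1': 22, 'key2': 18, 'val3': -35, 'id4': -45, 'tmp': -43}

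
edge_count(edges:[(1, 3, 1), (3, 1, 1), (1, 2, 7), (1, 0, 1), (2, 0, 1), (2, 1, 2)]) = 6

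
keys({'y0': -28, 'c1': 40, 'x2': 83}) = ['y0', 'c1', 'x2']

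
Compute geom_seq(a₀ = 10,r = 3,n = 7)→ [10, 30, 90, 270, 810, 2430, 7290]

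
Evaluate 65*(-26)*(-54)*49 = 4471740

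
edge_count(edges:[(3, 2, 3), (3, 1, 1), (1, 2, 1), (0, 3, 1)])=4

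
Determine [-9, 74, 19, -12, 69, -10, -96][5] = -10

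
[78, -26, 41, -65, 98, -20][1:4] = [-26, 41, -65]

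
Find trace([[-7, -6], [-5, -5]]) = -12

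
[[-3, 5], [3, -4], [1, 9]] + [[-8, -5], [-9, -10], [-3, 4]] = [[-11, 0], [-6, -14], [-2, 13]]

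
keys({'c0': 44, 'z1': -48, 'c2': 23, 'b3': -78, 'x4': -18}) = ['c0', 'z1', 'c2', 'b3', 'x4']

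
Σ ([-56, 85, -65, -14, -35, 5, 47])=-33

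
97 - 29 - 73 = -5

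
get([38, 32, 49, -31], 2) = 49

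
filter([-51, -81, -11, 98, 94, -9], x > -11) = keep x where x > -11: -51✗, -81✗, -11✗, 98✓, 94✓, -9✓
= [98, 94, -9]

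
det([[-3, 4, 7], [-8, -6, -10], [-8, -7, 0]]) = 586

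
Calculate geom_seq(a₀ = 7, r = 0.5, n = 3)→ a_0 = 7*0.5^0 = 7.0
a_1 = 7*0.5^1 = 3.5
a_2 = 7*0.5^2 = 1.75
= [7.0, 3.5, 1.75]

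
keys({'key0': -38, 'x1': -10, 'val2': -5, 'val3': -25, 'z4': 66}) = ['key0', 'x1', 'val2', 'val3', 'z4']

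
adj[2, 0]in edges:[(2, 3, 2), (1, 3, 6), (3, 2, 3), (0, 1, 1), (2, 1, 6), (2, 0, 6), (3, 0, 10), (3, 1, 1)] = 6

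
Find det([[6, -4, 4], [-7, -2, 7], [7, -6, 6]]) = (1)*(6)*det([[-2, 7], [-6, 6]]) + (-1)*(-4)*det([[-7, 7], [7, 6]]) + (1)*(4)*det([[-7, -2], [7, -6]])
= 180 + -364 + 224
= 40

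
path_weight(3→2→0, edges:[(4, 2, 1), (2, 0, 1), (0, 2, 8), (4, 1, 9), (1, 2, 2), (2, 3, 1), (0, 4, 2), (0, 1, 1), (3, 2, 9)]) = w(3→2)=9 + w(2→0)=1
= 10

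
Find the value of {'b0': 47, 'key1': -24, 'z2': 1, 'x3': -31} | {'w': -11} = {'b0': 47, 'key1': -24, 'z2': 1, 'x3': -31, 'w': -11}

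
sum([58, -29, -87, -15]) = -73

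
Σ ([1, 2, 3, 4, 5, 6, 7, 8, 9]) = 45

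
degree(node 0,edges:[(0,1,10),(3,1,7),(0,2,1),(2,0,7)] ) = 3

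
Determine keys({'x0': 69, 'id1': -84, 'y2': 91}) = ['x0', 'id1', 'y2']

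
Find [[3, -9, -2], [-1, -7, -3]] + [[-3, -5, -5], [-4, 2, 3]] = [[0, -14, -7], [-5, -5, 0]]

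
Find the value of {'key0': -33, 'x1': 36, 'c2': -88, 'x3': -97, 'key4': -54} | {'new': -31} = {'key0': -33, 'x1': 36, 'c2': -88, 'x3': -97, 'key4': -54, 'new': -31}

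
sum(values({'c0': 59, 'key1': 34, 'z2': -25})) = 68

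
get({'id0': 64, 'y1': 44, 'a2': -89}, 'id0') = 64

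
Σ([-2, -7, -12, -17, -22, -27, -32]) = (-2) + (-7) + (-12) + (-17) + (-22) + (-27) + (-32)
= -119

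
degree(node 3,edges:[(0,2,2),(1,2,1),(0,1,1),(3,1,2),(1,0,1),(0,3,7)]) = incident: (3,1), (0,3)
= 2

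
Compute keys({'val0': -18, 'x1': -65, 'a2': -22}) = ['val0', 'x1', 'a2']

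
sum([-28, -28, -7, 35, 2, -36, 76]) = 14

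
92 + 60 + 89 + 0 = 241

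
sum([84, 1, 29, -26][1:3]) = 30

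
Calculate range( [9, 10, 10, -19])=29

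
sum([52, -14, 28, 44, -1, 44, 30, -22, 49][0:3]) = slice → [52, -14, 28]
52 + (-14) + 28
= 66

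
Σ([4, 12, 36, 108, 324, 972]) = 4 + 12 + 36 + 108 + 324 + 972
= 1456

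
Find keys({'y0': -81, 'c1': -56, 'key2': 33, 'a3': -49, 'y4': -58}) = ['y0', 'c1', 'key2', 'a3', 'y4']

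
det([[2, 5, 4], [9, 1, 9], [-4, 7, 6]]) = (1)*(2)*det([[1, 9], [7, 6]]) + (-1)*(5)*det([[9, 9], [-4, 6]]) + (1)*(4)*det([[9, 1], [-4, 7]])
= -114 + -450 + 268
= -296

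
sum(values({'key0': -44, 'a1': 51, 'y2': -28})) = -21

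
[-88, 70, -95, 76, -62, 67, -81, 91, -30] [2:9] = [-95, 76, -62, 67, -81, 91, -30]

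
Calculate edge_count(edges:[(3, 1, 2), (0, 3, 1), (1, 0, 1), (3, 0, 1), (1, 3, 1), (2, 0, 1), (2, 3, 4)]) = 7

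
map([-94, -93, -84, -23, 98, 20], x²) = (-94)²=8836, (-93)²=8649, (-84)²=7056, (-23)²=529, (98)²=9604, (20)²=400
= [8836, 8649, 7056, 529, 9604, 400]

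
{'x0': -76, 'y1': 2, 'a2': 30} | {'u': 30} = {'x0': -76, 'y1': 2, 'a2': 30, 'u': 30}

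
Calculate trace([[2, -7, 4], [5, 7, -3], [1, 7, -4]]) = 5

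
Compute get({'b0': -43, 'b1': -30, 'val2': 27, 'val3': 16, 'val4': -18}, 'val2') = 27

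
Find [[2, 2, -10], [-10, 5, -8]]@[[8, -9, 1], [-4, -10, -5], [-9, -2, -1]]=C[0][0] = (2)*(8) + (2)*(-4) + (-10)*(-9) = 98
C[0][1] = (2)*(-9) + (2)*(-10) + (-10)*(-2) = -18
C[0][2] = (2)*(1) + (2)*(-5) + (-10)*(-1) = 2
C[1][0] = (-10)*(8) + (5)*(-4) + (-8)*(-9) = -28
C[1][1] = (-10)*(-9) + (5)*(-10) + (-8)*(-2) = 56
C[1][2] = (-10)*(1) + (5)*(-5) + (-8)*(-1) = -27
= [[98, -18, 2], [-28, 56, -27]]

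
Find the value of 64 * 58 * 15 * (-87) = -4844160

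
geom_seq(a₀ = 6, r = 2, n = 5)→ a_0 = 6*2^0 = 6
a_1 = 6*2^1 = 12
a_2 = 6*2^2 = 24
...
= [6, 12, 24, 48, 96]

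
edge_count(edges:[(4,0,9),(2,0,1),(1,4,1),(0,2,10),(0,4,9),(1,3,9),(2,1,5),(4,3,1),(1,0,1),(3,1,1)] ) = 10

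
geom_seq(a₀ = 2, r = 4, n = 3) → a_0 = 2*4^0 = 2
a_1 = 2*4^1 = 8
a_2 = 2*4^2 = 32
= [2, 8, 32]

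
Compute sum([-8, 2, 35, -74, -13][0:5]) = -58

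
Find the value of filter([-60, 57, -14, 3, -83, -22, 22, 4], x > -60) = [57, -14, 3, -22, 22, 4]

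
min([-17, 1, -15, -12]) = -17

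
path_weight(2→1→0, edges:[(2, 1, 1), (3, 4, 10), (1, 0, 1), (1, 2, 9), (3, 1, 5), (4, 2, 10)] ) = w(2→1)=1 + w(1→0)=1
= 2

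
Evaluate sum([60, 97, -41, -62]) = 60 + 97 + (-41) + (-62)
= 54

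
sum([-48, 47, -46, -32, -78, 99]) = -58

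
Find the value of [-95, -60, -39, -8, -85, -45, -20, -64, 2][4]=-85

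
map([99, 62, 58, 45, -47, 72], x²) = [9801, 3844, 3364, 2025, 2209, 5184]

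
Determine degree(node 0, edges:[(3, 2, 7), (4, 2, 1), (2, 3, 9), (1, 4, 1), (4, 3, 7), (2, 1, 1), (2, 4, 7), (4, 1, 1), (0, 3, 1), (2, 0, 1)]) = incident: (0,3), (2,0)
= 2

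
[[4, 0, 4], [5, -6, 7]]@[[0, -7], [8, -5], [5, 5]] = [[20, -8], [-13, 30]]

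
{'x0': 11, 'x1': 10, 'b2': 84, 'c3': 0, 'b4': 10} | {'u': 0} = {'x0': 11, 'x1': 10, 'b2': 84, 'c3': 0, 'b4': 10, 'u': 0}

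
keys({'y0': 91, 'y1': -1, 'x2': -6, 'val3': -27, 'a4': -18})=['y0', 'y1', 'x2', 'val3', 'a4']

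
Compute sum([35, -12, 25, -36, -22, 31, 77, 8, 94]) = 200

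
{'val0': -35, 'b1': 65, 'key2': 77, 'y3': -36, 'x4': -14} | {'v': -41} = {'val0': -35, 'b1': 65, 'key2': 77, 'y3': -36, 'x4': -14, 'v': -41}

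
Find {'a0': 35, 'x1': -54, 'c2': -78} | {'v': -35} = {'a0': 35, 'x1': -54, 'c2': -78, 'v': -35}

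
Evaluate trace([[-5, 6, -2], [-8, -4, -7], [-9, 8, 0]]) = diagonal: (-5) + (-4) + 0
= -9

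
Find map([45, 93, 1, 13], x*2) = 45*2=90, 93*2=186, 1*2=2, 13*2=26
= [90, 186, 2, 26]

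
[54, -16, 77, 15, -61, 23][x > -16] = keep x where x > -16: 54✓, -16✗, 77✓, 15✓, -61✗, 23✓
= [54, 77, 15, 23]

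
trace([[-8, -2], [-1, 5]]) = diagonal: (-8) + 5
= -3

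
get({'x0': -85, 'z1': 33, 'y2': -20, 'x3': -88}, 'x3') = -88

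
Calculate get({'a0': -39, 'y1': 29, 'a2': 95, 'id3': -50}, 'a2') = 95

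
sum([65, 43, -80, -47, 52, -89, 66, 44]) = 54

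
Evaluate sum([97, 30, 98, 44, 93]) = 97 + 30 + 98 + 44 + 93
= 362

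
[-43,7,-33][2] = -33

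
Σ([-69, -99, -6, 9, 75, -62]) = -152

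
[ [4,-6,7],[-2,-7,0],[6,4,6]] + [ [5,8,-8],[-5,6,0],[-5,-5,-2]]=[[9, 2, -1], [-7, -1, 0], [1, -1, 4]]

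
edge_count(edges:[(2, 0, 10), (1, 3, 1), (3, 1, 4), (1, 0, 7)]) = 4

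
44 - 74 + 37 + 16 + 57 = 80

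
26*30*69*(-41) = -2206620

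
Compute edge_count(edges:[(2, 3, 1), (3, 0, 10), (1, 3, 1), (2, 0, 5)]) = 4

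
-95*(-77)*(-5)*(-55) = 2011625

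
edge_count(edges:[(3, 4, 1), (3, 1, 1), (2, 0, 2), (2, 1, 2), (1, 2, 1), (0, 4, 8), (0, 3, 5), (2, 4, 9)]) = 8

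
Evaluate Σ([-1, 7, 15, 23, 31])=75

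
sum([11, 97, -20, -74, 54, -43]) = 25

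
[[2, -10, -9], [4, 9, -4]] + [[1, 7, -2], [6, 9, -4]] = [[3, -3, -11], [10, 18, -8]]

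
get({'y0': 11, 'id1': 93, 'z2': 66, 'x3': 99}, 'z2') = 66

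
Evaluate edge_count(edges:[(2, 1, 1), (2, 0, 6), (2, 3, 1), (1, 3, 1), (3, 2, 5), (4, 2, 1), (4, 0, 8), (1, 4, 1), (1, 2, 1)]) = 9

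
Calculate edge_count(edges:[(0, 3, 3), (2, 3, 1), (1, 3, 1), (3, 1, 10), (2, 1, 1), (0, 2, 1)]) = 6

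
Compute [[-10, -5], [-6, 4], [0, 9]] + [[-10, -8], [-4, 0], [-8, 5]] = [[-20, -13], [-10, 4], [-8, 14]]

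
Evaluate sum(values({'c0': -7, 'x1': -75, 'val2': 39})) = (-7) + (-75) + 39
= -43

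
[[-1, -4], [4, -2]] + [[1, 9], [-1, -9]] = [[0, 5], [3, -11]]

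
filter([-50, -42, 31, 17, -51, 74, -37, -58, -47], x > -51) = [-50, -42, 31, 17, 74, -37, -47]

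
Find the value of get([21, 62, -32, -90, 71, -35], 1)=62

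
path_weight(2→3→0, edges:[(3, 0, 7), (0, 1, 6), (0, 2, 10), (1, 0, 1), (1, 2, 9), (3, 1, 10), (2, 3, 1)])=w(2→3)=1 + w(3→0)=7
= 8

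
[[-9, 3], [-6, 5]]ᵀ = [[-9, -6], [3, 5]]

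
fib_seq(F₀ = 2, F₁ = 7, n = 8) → F_2 = F_1 + F_0 = 9
F_3 = F_2 + F_1 = 16
F_4 = F_3 + F_2 = 25
...
= [2, 7, 9, 16, 25, 41, 66, 107]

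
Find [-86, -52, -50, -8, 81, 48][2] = -50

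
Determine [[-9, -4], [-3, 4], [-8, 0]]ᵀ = [[-9, -3, -8], [-4, 4, 0]]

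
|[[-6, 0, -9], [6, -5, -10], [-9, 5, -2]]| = -225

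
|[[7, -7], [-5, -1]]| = -42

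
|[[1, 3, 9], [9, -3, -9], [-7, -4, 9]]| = (1)*(1)*det([[-3, -9], [-4, 9]]) + (-1)*(3)*det([[9, -9], [-7, 9]]) + (1)*(9)*det([[9, -3], [-7, -4]])
= -63 + -54 + -513
= -630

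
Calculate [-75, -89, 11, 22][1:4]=[-89, 11, 22]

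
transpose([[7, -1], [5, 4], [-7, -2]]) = [[7, 5, -7], [-1, 4, -2]]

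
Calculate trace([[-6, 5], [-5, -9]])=diagonal: (-6) + (-9)
= -15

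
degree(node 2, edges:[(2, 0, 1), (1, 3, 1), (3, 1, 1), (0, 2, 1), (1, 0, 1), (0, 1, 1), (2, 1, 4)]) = 3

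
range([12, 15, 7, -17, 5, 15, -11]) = 32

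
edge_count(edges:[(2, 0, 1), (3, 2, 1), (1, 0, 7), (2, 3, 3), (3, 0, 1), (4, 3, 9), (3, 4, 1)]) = 7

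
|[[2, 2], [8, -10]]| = -36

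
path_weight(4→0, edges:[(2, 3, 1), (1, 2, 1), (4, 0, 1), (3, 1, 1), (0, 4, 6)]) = 1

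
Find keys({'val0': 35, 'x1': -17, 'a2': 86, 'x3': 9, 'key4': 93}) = ['val0', 'x1', 'a2', 'x3', 'key4']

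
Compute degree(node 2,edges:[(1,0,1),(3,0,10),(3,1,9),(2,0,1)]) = 1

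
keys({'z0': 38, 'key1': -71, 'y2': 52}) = ['z0', 'key1', 'y2']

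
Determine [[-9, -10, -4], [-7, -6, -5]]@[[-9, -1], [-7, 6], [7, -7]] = [[123, -23], [70, 6]]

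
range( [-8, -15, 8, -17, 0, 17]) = 34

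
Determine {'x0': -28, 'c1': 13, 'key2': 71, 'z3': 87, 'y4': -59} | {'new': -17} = {'x0': -28, 'c1': 13, 'key2': 71, 'z3': 87, 'y4': -59, 'new': -17}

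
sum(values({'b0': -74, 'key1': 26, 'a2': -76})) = -124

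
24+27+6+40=97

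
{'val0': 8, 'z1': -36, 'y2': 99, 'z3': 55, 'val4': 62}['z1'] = -36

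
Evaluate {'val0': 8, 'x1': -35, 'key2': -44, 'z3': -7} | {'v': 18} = {'val0': 8, 'x1': -35, 'key2': -44, 'z3': -7, 'v': 18}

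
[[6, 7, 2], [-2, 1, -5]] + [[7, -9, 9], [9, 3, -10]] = [[13, -2, 11], [7, 4, -15]]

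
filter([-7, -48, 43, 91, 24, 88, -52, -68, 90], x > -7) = keep x where x > -7: -7✗, -48✗, 43✓, 91✓, 24✓, 88✓, -52✗, -68✗, 90✓
= [43, 91, 24, 88, 90]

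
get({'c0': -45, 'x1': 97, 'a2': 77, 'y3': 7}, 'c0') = -45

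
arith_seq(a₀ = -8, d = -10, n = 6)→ a_0 = -8 + 0*-10 = -8
a_1 = -8 + 1*-10 = -18
a_2 = -8 + 2*-10 = -28
...
= [-8, -18, -28, -38, -48, -58]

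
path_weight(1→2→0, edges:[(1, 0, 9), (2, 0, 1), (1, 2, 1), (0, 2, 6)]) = w(1→2)=1 + w(2→0)=1
= 2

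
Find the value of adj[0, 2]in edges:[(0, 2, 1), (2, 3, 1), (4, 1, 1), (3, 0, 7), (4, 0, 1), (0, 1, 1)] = 1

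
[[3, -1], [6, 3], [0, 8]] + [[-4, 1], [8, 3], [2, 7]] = [[-1, 0], [14, 6], [2, 15]]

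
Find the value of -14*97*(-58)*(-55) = -4332020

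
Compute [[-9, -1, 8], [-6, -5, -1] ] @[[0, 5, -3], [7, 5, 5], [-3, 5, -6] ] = [[-31, -10, -26], [-32, -60, -1]]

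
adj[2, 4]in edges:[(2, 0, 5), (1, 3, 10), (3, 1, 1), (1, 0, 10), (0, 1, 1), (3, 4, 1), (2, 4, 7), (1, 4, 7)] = 7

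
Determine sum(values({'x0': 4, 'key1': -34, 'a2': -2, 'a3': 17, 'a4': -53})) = 4 + (-34) + (-2) + 17 + (-53)
= -68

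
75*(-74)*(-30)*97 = 16150500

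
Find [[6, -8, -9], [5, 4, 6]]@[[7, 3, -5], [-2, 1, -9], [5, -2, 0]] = [[13, 28, 42], [57, 7, -61]]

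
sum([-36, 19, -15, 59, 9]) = 36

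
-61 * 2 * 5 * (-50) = 30500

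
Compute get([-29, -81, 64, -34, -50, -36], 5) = -36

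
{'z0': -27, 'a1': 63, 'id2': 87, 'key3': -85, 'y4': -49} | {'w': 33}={'z0': -27, 'a1': 63, 'id2': 87, 'key3': -85, 'y4': -49, 'w': 33}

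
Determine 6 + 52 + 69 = 127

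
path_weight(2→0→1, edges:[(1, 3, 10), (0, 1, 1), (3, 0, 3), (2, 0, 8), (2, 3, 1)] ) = 9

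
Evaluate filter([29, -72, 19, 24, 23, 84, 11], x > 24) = keep x where x > 24: 29✓, -72✗, 19✗, 24✗, 23✗, 84✓, 11✗
= [29, 84]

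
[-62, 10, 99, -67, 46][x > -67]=[-62, 10, 99, 46]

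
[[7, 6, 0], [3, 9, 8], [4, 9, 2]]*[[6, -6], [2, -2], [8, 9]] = [[54, -54], [100, 36], [58, -24]]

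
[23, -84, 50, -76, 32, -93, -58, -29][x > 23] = [50, 32]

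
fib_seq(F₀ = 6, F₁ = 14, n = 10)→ F_2 = F_1 + F_0 = 20
F_3 = F_2 + F_1 = 34
F_4 = F_3 + F_2 = 54
...
= [6, 14, 20, 34, 54, 88, 142, 230, 372, 602]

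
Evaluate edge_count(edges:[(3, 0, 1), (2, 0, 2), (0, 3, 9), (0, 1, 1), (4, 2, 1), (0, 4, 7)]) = 6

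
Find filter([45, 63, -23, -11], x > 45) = keep x where x > 45: 45✗, 63✓, -23✗, -11✗
= [63]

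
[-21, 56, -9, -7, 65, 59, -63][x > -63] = keep x where x > -63: -21✓, 56✓, -9✓, -7✓, 65✓, 59✓, -63✗
= [-21, 56, -9, -7, 65, 59]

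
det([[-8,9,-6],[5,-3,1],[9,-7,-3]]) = (1)*(-8)*det([[-3, 1], [-7, -3]]) + (-1)*(9)*det([[5, 1], [9, -3]]) + (1)*(-6)*det([[5, -3], [9, -7]])
= -128 + 216 + 48
= 136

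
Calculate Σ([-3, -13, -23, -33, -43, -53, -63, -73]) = -304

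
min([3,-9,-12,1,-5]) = -12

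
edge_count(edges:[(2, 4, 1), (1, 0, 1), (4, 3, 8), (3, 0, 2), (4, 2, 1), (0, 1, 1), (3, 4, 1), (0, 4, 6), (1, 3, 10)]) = 9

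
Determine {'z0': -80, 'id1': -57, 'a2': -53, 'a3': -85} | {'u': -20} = {'z0': -80, 'id1': -57, 'a2': -53, 'a3': -85, 'u': -20}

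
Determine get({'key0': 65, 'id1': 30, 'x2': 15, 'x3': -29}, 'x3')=-29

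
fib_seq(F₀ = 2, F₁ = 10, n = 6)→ F_2 = F_1 + F_0 = 12
F_3 = F_2 + F_1 = 22
F_4 = F_3 + F_2 = 34
...
= [2, 10, 12, 22, 34, 56]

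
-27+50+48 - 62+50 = 59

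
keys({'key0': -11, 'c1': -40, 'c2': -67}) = ['key0', 'c1', 'c2']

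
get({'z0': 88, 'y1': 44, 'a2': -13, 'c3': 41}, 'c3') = 41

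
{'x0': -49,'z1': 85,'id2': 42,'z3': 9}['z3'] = 9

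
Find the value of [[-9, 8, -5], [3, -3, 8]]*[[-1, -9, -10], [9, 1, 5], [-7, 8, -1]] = [[116, 49, 135], [-86, 34, -53]]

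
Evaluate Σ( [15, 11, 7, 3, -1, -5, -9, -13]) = 15 + 11 + 7 + 3 + (-1) + (-5) + (-9) + (-13)
= 8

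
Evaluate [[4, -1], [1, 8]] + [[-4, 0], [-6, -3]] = [[0, -1], [-5, 5]]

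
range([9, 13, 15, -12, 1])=27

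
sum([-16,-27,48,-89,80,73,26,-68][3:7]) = slice → [-89, 80, 73, 26]
(-89) + 80 + 73 + 26
= 90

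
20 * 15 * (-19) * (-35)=199500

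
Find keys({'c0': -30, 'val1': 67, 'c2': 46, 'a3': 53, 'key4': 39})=['c0', 'val1', 'c2', 'a3', 'key4']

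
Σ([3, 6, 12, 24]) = 3 + 6 + 12 + 24
= 45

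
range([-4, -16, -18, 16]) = 34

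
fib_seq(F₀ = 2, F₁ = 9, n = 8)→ [2, 9, 11, 20, 31, 51, 82, 133]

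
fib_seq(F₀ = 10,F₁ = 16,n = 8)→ [10, 16, 26, 42, 68, 110, 178, 288]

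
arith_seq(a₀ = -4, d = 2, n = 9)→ [-4, -2, 0, 2, 4, 6, 8, 10, 12]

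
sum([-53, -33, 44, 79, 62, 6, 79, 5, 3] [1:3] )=slice → [-33, 44]
(-33) + 44
= 11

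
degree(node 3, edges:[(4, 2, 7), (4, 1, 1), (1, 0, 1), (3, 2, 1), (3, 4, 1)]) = 2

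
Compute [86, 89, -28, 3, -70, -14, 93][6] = 93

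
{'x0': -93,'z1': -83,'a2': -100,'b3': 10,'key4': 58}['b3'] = 10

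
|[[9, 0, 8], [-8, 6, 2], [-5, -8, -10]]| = 356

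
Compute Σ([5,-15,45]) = 35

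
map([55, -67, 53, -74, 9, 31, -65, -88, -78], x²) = (55)²=3025, (-67)²=4489, (53)²=2809, (-74)²=5476, (9)²=81, (31)²=961, (-65)²=4225, (-88)²=7744, (-78)²=6084
= [3025, 4489, 2809, 5476, 81, 961, 4225, 7744, 6084]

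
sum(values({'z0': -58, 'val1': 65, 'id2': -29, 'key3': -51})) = (-58) + 65 + (-29) + (-51)
= -73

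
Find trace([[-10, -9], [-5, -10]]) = -20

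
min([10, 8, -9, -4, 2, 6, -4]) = -9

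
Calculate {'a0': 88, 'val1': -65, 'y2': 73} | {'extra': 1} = {'a0': 88, 'val1': -65, 'y2': 73, 'extra': 1}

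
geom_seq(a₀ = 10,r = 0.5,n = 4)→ a_0 = 10*0.5^0 = 10.0
a_1 = 10*0.5^1 = 5.0
a_2 = 10*0.5^2 = 2.5
...
= [10.0, 5.0, 2.5, 1.25]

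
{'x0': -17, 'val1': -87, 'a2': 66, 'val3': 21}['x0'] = -17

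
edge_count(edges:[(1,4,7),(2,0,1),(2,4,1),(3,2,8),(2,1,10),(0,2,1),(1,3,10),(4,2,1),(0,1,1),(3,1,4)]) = 10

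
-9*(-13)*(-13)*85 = -129285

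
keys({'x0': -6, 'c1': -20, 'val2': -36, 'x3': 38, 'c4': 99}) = ['x0', 'c1', 'val2', 'x3', 'c4']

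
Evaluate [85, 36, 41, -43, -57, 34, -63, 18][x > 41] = keep x where x > 41: 85✓, 36✗, 41✗, -43✗, -57✗, 34✗, -63✗, 18✗
= [85]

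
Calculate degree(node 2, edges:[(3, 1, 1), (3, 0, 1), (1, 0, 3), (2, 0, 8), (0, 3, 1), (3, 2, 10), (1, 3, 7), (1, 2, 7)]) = 3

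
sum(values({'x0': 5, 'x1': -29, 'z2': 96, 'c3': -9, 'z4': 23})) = 86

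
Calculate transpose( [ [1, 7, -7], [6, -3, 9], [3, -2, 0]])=[[1, 6, 3], [7, -3, -2], [-7, 9, 0]]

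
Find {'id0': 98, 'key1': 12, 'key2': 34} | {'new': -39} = {'id0': 98, 'key1': 12, 'key2': 34, 'new': -39}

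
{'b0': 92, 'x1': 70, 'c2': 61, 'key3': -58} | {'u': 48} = {'b0': 92, 'x1': 70, 'c2': 61, 'key3': -58, 'u': 48}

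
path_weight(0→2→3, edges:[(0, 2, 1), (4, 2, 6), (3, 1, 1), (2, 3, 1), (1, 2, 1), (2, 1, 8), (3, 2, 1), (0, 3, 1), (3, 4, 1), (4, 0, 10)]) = 2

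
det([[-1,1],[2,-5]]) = 3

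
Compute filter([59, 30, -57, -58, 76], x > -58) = keep x where x > -58: 59✓, 30✓, -57✓, -58✗, 76✓
= [59, 30, -57, 76]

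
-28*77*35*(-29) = 2188340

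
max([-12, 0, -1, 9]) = 9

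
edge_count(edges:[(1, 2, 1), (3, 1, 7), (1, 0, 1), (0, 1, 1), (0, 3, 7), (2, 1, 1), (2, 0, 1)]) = 7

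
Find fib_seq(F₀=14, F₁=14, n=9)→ [14, 14, 28, 42, 70, 112, 182, 294, 476]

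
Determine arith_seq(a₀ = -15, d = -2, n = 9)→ a_0 = -15 + 0*-2 = -15
a_1 = -15 + 1*-2 = -17
a_2 = -15 + 2*-2 = -19
...
= [-15, -17, -19, -21, -23, -25, -27, -29, -31]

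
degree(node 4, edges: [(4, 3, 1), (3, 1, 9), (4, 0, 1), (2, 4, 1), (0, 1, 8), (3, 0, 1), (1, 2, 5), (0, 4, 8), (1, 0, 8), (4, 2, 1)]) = 5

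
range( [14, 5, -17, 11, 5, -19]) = 33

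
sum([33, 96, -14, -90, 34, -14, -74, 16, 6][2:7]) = slice → [-14, -90, 34, -14, -74]
(-14) + (-90) + 34 + (-14) + (-74)
= -158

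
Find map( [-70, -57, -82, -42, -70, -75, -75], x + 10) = [-60, -47, -72, -32, -60, -65, -65]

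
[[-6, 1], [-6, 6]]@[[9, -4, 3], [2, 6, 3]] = C[0][0] = (-6)*(9) + (1)*(2) = -52
C[0][1] = (-6)*(-4) + (1)*(6) = 30
C[0][2] = (-6)*(3) + (1)*(3) = -15
C[1][0] = (-6)*(9) + (6)*(2) = -42
C[1][1] = (-6)*(-4) + (6)*(6) = 60
C[1][2] = (-6)*(3) + (6)*(3) = 0
= [[-52, 30, -15], [-42, 60, 0]]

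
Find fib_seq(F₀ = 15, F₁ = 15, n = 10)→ F_2 = F_1 + F_0 = 30
F_3 = F_2 + F_1 = 45
F_4 = F_3 + F_2 = 75
...
= [15, 15, 30, 45, 75, 120, 195, 315, 510, 825]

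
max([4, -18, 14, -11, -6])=14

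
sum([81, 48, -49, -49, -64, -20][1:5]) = slice → [48, -49, -49, -64]
48 + (-49) + (-49) + (-64)
= -114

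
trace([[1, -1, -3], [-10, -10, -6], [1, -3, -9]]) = diagonal: 1 + (-10) + (-9)
= -18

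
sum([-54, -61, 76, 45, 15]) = 21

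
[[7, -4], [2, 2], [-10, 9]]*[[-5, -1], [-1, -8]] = C[0][0] = (7)*(-5) + (-4)*(-1) = -31
C[0][1] = (7)*(-1) + (-4)*(-8) = 25
C[1][0] = (2)*(-5) + (2)*(-1) = -12
C[1][1] = (2)*(-1) + (2)*(-8) = -18
C[2][0] = (-10)*(-5) + (9)*(-1) = 41
C[2][1] = (-10)*(-1) + (9)*(-8) = -62
= [[-31, 25], [-12, -18], [41, -62]]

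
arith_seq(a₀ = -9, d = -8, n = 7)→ a_0 = -9 + 0*-8 = -9
a_1 = -9 + 1*-8 = -17
a_2 = -9 + 2*-8 = -25
...
= [-9, -17, -25, -33, -41, -49, -57]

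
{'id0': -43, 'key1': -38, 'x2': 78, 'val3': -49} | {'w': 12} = {'id0': -43, 'key1': -38, 'x2': 78, 'val3': -49, 'w': 12}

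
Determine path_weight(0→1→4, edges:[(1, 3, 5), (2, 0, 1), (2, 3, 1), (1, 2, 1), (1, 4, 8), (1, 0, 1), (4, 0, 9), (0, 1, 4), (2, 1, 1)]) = w(0→1)=4 + w(1→4)=8
= 12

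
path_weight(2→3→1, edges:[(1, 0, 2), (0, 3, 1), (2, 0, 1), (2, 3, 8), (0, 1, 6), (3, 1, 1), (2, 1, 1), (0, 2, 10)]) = w(2→3)=8 + w(3→1)=1
= 9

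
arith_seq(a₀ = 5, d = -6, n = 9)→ a_0 = 5 + 0*-6 = 5
a_1 = 5 + 1*-6 = -1
a_2 = 5 + 2*-6 = -7
...
= [5, -1, -7, -13, -19, -25, -31, -37, -43]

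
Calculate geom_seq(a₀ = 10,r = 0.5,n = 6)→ a_0 = 10*0.5^0 = 10.0
a_1 = 10*0.5^1 = 5.0
a_2 = 10*0.5^2 = 2.5
...
= [10.0, 5.0, 2.5, 1.25, 0.625, 0.3125]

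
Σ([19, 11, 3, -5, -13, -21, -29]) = 19 + 11 + 3 + (-5) + (-13) + (-21) + (-29)
= -35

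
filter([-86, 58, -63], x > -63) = keep x where x > -63: -86✗, 58✓, -63✗
= [58]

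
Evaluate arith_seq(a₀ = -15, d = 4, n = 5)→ [-15, -11, -7, -3, 1]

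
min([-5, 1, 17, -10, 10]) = -10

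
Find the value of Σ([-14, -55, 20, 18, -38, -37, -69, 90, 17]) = (-14) + (-55) + 20 + 18 + (-38) + (-37) + (-69) + 90 + 17
= -68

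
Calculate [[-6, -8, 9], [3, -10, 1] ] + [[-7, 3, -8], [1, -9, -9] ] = [[-13, -5, 1], [4, -19, -8]]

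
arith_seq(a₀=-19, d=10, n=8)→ [-19, -9, 1, 11, 21, 31, 41, 51]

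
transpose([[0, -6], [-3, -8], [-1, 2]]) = [[0, -3, -1], [-6, -8, 2]]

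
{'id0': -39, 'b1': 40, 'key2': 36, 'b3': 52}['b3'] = 52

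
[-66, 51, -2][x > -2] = keep x where x > -2: -66✗, 51✓, -2✗
= [51]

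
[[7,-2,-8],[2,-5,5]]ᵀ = [[7, 2], [-2, -5], [-8, 5]]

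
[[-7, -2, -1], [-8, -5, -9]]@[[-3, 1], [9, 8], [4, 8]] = [[-1, -31], [-57, -120]]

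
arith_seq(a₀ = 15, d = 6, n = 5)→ a_0 = 15 + 0*6 = 15
a_1 = 15 + 1*6 = 21
a_2 = 15 + 2*6 = 27
...
= [15, 21, 27, 33, 39]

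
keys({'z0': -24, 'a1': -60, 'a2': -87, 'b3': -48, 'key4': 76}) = ['z0', 'a1', 'a2', 'b3', 'key4']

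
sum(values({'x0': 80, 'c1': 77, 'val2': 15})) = 80 + 77 + 15
= 172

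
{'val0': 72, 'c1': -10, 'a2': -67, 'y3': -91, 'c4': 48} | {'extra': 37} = {'val0': 72, 'c1': -10, 'a2': -67, 'y3': -91, 'c4': 48, 'extra': 37}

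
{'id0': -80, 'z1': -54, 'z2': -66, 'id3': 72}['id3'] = 72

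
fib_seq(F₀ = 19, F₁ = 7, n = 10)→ [19, 7, 26, 33, 59, 92, 151, 243, 394, 637]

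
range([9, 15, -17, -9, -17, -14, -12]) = 32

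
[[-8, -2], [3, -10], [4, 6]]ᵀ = [[-8, 3, 4], [-2, -10, 6]]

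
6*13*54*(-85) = -358020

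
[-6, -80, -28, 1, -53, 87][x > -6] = [1, 87]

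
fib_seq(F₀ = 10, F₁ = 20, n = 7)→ [10, 20, 30, 50, 80, 130, 210]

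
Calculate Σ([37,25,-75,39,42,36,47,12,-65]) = 37 + 25 + (-75) + 39 + 42 + 36 + 47 + 12 + (-65)
= 98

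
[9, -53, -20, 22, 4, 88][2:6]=[-20, 22, 4, 88]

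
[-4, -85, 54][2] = 54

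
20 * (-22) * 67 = -29480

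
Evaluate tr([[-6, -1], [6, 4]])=-2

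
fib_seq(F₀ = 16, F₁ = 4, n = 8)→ [16, 4, 20, 24, 44, 68, 112, 180]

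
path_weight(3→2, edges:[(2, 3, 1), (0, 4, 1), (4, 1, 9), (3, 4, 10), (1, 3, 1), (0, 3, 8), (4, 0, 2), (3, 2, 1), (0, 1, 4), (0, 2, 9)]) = 1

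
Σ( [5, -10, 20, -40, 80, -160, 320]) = 215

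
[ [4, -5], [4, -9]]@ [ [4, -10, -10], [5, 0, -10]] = [[-9, -40, 10], [-29, -40, 50]]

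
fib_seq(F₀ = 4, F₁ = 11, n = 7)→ F_2 = F_1 + F_0 = 15
F_3 = F_2 + F_1 = 26
F_4 = F_3 + F_2 = 41
...
= [4, 11, 15, 26, 41, 67, 108]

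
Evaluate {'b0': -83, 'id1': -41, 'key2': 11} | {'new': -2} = {'b0': -83, 'id1': -41, 'key2': 11, 'new': -2}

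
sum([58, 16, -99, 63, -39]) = 58 + 16 + (-99) + 63 + (-39)
= -1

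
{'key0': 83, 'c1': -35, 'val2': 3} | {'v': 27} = {'key0': 83, 'c1': -35, 'val2': 3, 'v': 27}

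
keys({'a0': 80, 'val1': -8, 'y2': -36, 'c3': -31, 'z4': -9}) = ['a0', 'val1', 'y2', 'c3', 'z4']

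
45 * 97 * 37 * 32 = 5168160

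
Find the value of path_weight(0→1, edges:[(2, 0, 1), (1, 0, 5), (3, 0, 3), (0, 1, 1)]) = w(0→1)=1
= 1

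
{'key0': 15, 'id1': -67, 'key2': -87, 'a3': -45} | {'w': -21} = {'key0': 15, 'id1': -67, 'key2': -87, 'a3': -45, 'w': -21}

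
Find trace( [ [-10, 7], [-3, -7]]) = -17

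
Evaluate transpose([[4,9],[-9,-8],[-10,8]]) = [[4, -9, -10], [9, -8, 8]]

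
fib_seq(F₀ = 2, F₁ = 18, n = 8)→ F_2 = F_1 + F_0 = 20
F_3 = F_2 + F_1 = 38
F_4 = F_3 + F_2 = 58
...
= [2, 18, 20, 38, 58, 96, 154, 250]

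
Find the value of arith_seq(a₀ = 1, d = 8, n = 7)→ a_0 = 1 + 0*8 = 1
a_1 = 1 + 1*8 = 9
a_2 = 1 + 2*8 = 17
...
= [1, 9, 17, 25, 33, 41, 49]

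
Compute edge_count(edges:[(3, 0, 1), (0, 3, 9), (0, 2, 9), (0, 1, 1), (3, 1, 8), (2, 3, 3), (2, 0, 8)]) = 7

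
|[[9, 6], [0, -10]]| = -90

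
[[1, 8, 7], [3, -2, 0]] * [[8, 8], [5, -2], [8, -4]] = [[104, -36], [14, 28]]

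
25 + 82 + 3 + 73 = 183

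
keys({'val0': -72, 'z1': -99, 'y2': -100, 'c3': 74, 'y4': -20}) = ['val0', 'z1', 'y2', 'c3', 'y4']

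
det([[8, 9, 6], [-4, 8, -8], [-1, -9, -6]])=(1)*(8)*det([[8, -8], [-9, -6]]) + (-1)*(9)*det([[-4, -8], [-1, -6]]) + (1)*(6)*det([[-4, 8], [-1, -9]])
= -960 + -144 + 264
= -840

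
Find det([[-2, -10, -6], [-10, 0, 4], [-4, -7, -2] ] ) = -116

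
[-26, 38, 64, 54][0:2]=[-26, 38]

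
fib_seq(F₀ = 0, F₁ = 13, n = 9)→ [0, 13, 13, 26, 39, 65, 104, 169, 273]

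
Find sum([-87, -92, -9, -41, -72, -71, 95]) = (-87) + (-92) + (-9) + (-41) + (-72) + (-71) + 95
= -277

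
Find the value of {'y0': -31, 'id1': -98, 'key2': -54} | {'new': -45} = {'y0': -31, 'id1': -98, 'key2': -54, 'new': -45}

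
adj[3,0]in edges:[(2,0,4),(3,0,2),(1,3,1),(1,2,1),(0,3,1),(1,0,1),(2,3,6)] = 2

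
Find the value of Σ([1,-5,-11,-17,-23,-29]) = -84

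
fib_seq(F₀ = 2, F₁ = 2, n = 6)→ [2, 2, 4, 6, 10, 16]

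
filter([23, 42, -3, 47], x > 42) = [47]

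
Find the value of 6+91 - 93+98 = 102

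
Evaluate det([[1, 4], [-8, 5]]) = (1)*(5) - (4)*(-8)
= 37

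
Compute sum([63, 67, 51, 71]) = 63 + 67 + 51 + 71
= 252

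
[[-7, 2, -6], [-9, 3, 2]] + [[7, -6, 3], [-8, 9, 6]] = [[0, -4, -3], [-17, 12, 8]]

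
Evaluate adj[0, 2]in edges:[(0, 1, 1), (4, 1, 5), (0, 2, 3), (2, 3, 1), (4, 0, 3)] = 3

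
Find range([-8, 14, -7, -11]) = 25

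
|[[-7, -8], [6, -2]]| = 62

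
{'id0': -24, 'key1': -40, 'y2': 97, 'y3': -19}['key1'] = -40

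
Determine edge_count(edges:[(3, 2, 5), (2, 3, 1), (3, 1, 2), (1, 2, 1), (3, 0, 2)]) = 5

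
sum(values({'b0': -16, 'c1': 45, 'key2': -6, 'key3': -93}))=-70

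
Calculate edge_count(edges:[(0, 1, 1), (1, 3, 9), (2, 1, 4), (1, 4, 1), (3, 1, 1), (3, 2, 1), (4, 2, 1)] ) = 7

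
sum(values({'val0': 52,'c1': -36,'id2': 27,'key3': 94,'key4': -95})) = 42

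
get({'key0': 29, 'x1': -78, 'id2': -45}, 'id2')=-45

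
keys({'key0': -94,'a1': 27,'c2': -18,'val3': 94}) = ['key0', 'a1', 'c2', 'val3']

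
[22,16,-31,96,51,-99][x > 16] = [22, 96, 51]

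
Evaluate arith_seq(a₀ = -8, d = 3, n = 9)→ a_0 = -8 + 0*3 = -8
a_1 = -8 + 1*3 = -5
a_2 = -8 + 2*3 = -2
...
= [-8, -5, -2, 1, 4, 7, 10, 13, 16]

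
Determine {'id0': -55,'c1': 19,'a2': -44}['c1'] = 19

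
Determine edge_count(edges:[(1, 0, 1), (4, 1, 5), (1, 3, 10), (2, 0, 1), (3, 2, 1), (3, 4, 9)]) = 6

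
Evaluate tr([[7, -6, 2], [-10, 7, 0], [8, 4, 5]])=19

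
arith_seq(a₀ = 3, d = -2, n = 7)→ a_0 = 3 + 0*-2 = 3
a_1 = 3 + 1*-2 = 1
a_2 = 3 + 2*-2 = -1
...
= [3, 1, -1, -3, -5, -7, -9]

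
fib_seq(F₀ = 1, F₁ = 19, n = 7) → F_2 = F_1 + F_0 = 20
F_3 = F_2 + F_1 = 39
F_4 = F_3 + F_2 = 59
...
= [1, 19, 20, 39, 59, 98, 157]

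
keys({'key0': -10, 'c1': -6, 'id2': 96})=['key0', 'c1', 'id2']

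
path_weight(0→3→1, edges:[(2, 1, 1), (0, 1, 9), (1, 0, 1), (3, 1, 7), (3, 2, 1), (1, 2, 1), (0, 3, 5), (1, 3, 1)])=12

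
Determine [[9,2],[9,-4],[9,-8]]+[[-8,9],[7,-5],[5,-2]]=[[1, 11], [16, -9], [14, -10]]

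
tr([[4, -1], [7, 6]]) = 10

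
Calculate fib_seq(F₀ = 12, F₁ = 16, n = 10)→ [12, 16, 28, 44, 72, 116, 188, 304, 492, 796]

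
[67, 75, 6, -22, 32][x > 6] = [67, 75, 32]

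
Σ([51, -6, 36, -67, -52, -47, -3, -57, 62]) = -83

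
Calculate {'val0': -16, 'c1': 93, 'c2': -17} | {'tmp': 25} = {'val0': -16, 'c1': 93, 'c2': -17, 'tmp': 25}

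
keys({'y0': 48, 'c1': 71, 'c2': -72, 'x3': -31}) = ['y0', 'c1', 'c2', 'x3']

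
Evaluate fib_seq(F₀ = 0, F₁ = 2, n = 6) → [0, 2, 2, 4, 6, 10]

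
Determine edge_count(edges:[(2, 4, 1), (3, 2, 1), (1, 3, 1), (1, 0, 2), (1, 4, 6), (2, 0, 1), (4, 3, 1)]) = 7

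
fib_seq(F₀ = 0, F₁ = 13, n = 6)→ [0, 13, 13, 26, 39, 65]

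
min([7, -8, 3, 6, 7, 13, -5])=-8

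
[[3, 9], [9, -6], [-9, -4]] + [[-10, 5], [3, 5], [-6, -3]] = [[-7, 14], [12, -1], [-15, -7]]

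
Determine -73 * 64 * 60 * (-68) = 19061760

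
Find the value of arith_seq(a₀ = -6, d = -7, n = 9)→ a_0 = -6 + 0*-7 = -6
a_1 = -6 + 1*-7 = -13
a_2 = -6 + 2*-7 = -20
...
= [-6, -13, -20, -27, -34, -41, -48, -55, -62]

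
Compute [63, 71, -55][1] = 71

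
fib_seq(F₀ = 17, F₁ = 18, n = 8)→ [17, 18, 35, 53, 88, 141, 229, 370]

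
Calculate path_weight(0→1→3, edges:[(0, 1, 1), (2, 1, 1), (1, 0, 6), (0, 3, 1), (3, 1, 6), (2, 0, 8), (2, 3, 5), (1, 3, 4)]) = w(0→1)=1 + w(1→3)=4
= 5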